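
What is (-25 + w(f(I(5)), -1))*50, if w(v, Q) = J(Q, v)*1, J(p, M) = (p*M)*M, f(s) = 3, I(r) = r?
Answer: -1700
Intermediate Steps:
J(p, M) = p*M**2 (J(p, M) = (M*p)*M = p*M**2)
w(v, Q) = Q*v**2 (w(v, Q) = (Q*v**2)*1 = Q*v**2)
(-25 + w(f(I(5)), -1))*50 = (-25 - 1*3**2)*50 = (-25 - 1*9)*50 = (-25 - 9)*50 = -34*50 = -1700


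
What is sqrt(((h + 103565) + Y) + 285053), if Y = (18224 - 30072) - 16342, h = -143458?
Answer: sqrt(216970) ≈ 465.80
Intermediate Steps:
Y = -28190 (Y = -11848 - 16342 = -28190)
sqrt(((h + 103565) + Y) + 285053) = sqrt(((-143458 + 103565) - 28190) + 285053) = sqrt((-39893 - 28190) + 285053) = sqrt(-68083 + 285053) = sqrt(216970)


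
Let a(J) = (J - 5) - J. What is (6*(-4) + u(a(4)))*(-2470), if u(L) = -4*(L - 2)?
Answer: -9880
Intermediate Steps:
a(J) = -5 (a(J) = (-5 + J) - J = -5)
u(L) = 8 - 4*L (u(L) = -4*(-2 + L) = 8 - 4*L)
(6*(-4) + u(a(4)))*(-2470) = (6*(-4) + (8 - 4*(-5)))*(-2470) = (-24 + (8 + 20))*(-2470) = (-24 + 28)*(-2470) = 4*(-2470) = -9880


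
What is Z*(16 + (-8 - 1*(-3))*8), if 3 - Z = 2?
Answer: -24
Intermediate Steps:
Z = 1 (Z = 3 - 1*2 = 3 - 2 = 1)
Z*(16 + (-8 - 1*(-3))*8) = 1*(16 + (-8 - 1*(-3))*8) = 1*(16 + (-8 + 3)*8) = 1*(16 - 5*8) = 1*(16 - 40) = 1*(-24) = -24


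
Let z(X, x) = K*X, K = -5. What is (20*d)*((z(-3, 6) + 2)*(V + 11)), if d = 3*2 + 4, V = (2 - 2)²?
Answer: 37400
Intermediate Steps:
z(X, x) = -5*X
V = 0 (V = 0² = 0)
d = 10 (d = 6 + 4 = 10)
(20*d)*((z(-3, 6) + 2)*(V + 11)) = (20*10)*((-5*(-3) + 2)*(0 + 11)) = 200*((15 + 2)*11) = 200*(17*11) = 200*187 = 37400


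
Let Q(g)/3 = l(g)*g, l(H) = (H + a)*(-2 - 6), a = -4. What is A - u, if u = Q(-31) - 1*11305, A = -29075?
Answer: 8270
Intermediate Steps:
l(H) = 32 - 8*H (l(H) = (H - 4)*(-2 - 6) = (-4 + H)*(-8) = 32 - 8*H)
Q(g) = 3*g*(32 - 8*g) (Q(g) = 3*((32 - 8*g)*g) = 3*(g*(32 - 8*g)) = 3*g*(32 - 8*g))
u = -37345 (u = 24*(-31)*(4 - 1*(-31)) - 1*11305 = 24*(-31)*(4 + 31) - 11305 = 24*(-31)*35 - 11305 = -26040 - 11305 = -37345)
A - u = -29075 - 1*(-37345) = -29075 + 37345 = 8270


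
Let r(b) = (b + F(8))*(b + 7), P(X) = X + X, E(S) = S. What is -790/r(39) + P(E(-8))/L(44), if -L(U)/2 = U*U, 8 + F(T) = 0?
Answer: -94877/172546 ≈ -0.54986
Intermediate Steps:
F(T) = -8 (F(T) = -8 + 0 = -8)
P(X) = 2*X
r(b) = (-8 + b)*(7 + b) (r(b) = (b - 8)*(b + 7) = (-8 + b)*(7 + b))
L(U) = -2*U**2 (L(U) = -2*U*U = -2*U**2)
-790/r(39) + P(E(-8))/L(44) = -790/(-56 + 39**2 - 1*39) + (2*(-8))/((-2*44**2)) = -790/(-56 + 1521 - 39) - 16/((-2*1936)) = -790/1426 - 16/(-3872) = -790*1/1426 - 16*(-1/3872) = -395/713 + 1/242 = -94877/172546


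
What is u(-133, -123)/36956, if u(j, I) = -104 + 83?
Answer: -21/36956 ≈ -0.00056824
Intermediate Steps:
u(j, I) = -21
u(-133, -123)/36956 = -21/36956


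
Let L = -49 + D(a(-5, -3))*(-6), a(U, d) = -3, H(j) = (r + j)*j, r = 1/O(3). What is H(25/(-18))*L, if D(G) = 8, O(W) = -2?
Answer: -41225/162 ≈ -254.48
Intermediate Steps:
r = -1/2 (r = 1/(-2) = -1/2 ≈ -0.50000)
H(j) = j*(-1/2 + j) (H(j) = (-1/2 + j)*j = j*(-1/2 + j))
L = -97 (L = -49 + 8*(-6) = -49 - 48 = -97)
H(25/(-18))*L = ((25/(-18))*(-1/2 + 25/(-18)))*(-97) = ((25*(-1/18))*(-1/2 + 25*(-1/18)))*(-97) = -25*(-1/2 - 25/18)/18*(-97) = -25/18*(-17/9)*(-97) = (425/162)*(-97) = -41225/162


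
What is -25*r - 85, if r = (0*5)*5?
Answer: -85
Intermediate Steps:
r = 0 (r = 0*5 = 0)
-25*r - 85 = -25*0 - 85 = 0 - 85 = -85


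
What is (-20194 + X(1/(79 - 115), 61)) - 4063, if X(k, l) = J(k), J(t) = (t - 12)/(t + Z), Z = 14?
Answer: -12201704/503 ≈ -24258.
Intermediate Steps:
J(t) = (-12 + t)/(14 + t) (J(t) = (t - 12)/(t + 14) = (-12 + t)/(14 + t))
X(k, l) = (-12 + k)/(14 + k)
(-20194 + X(1/(79 - 115), 61)) - 4063 = (-20194 + (-12 + 1/(79 - 115))/(14 + 1/(79 - 115))) - 4063 = (-20194 + (-12 + 1/(-36))/(14 + 1/(-36))) - 4063 = (-20194 + (-12 - 1/36)/(14 - 1/36)) - 4063 = (-20194 - 433/36/(503/36)) - 4063 = (-20194 + (36/503)*(-433/36)) - 4063 = (-20194 - 433/503) - 4063 = -10158015/503 - 4063 = -12201704/503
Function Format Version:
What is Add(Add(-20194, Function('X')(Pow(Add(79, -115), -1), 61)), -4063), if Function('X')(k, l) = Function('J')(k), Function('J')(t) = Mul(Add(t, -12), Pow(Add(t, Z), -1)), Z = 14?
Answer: Rational(-12201704, 503) ≈ -24258.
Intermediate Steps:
Function('J')(t) = Mul(Pow(Add(14, t), -1), Add(-12, t)) (Function('J')(t) = Mul(Add(t, -12), Pow(Add(t, 14), -1)) = Mul(Add(-12, t), Pow(Add(14, t), -1)) = Mul(Pow(Add(14, t), -1), Add(-12, t)))
Function('X')(k, l) = Mul(Pow(Add(14, k), -1), Add(-12, k))
Add(Add(-20194, Function('X')(Pow(Add(79, -115), -1), 61)), -4063) = Add(Add(-20194, Mul(Pow(Add(14, Pow(Add(79, -115), -1)), -1), Add(-12, Pow(Add(79, -115), -1)))), -4063) = Add(Add(-20194, Mul(Pow(Add(14, Pow(-36, -1)), -1), Add(-12, Pow(-36, -1)))), -4063) = Add(Add(-20194, Mul(Pow(Add(14, Rational(-1, 36)), -1), Add(-12, Rational(-1, 36)))), -4063) = Add(Add(-20194, Mul(Pow(Rational(503, 36), -1), Rational(-433, 36))), -4063) = Add(Add(-20194, Mul(Rational(36, 503), Rational(-433, 36))), -4063) = Add(Add(-20194, Rational(-433, 503)), -4063) = Add(Rational(-10158015, 503), -4063) = Rational(-12201704, 503)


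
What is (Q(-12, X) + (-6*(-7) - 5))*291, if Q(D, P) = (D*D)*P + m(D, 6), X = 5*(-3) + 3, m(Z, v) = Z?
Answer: -495573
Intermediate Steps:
X = -12 (X = -15 + 3 = -12)
Q(D, P) = D + P*D**2 (Q(D, P) = (D*D)*P + D = D**2*P + D = P*D**2 + D = D + P*D**2)
(Q(-12, X) + (-6*(-7) - 5))*291 = (-12*(1 - 12*(-12)) + (-6*(-7) - 5))*291 = (-12*(1 + 144) + (42 - 5))*291 = (-12*145 + 37)*291 = (-1740 + 37)*291 = -1703*291 = -495573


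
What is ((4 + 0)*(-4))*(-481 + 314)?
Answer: 2672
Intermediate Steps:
((4 + 0)*(-4))*(-481 + 314) = (4*(-4))*(-167) = -16*(-167) = 2672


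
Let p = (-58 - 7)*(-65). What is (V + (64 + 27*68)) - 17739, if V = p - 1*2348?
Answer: -13962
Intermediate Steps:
p = 4225 (p = -65*(-65) = 4225)
V = 1877 (V = 4225 - 1*2348 = 4225 - 2348 = 1877)
(V + (64 + 27*68)) - 17739 = (1877 + (64 + 27*68)) - 17739 = (1877 + (64 + 1836)) - 17739 = (1877 + 1900) - 17739 = 3777 - 17739 = -13962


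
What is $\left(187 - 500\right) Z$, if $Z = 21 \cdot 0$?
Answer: $0$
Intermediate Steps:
$Z = 0$
$\left(187 - 500\right) Z = \left(187 - 500\right) 0 = \left(-313\right) 0 = 0$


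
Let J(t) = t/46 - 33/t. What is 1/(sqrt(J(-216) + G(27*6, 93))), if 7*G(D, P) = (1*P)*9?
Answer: 6*sqrt(429358342)/1333411 ≈ 0.093239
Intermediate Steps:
G(D, P) = 9*P/7 (G(D, P) = ((1*P)*9)/7 = (P*9)/7 = (9*P)/7 = 9*P/7)
J(t) = -33/t + t/46 (J(t) = t*(1/46) - 33/t = t/46 - 33/t = -33/t + t/46)
1/(sqrt(J(-216) + G(27*6, 93))) = 1/(sqrt((-33/(-216) + (1/46)*(-216)) + (9/7)*93)) = 1/(sqrt((-33*(-1/216) - 108/23) + 837/7)) = 1/(sqrt((11/72 - 108/23) + 837/7)) = 1/(sqrt(-7523/1656 + 837/7)) = 1/(sqrt(1333411/11592)) = 1/(sqrt(429358342)/1932) = 6*sqrt(429358342)/1333411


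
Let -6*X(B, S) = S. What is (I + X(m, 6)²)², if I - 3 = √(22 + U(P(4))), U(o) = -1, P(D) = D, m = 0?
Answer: (4 + √21)² ≈ 73.661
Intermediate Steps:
X(B, S) = -S/6
I = 3 + √21 (I = 3 + √(22 - 1) = 3 + √21 ≈ 7.5826)
(I + X(m, 6)²)² = ((3 + √21) + (-⅙*6)²)² = ((3 + √21) + (-1)²)² = ((3 + √21) + 1)² = (4 + √21)²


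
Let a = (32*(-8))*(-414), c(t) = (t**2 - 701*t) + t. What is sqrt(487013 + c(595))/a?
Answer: sqrt(424538)/105984 ≈ 0.0061478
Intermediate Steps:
c(t) = t**2 - 700*t
a = 105984 (a = -256*(-414) = 105984)
sqrt(487013 + c(595))/a = sqrt(487013 + 595*(-700 + 595))/105984 = sqrt(487013 + 595*(-105))*(1/105984) = sqrt(487013 - 62475)*(1/105984) = sqrt(424538)*(1/105984) = sqrt(424538)/105984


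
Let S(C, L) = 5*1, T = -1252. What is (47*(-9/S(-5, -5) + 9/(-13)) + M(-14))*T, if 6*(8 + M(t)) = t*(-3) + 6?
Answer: 9532728/65 ≈ 1.4666e+5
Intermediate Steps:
S(C, L) = 5
M(t) = -7 - t/2 (M(t) = -8 + (t*(-3) + 6)/6 = -8 + (-3*t + 6)/6 = -8 + (6 - 3*t)/6 = -8 + (1 - t/2) = -7 - t/2)
(47*(-9/S(-5, -5) + 9/(-13)) + M(-14))*T = (47*(-9/5 + 9/(-13)) + (-7 - 1/2*(-14)))*(-1252) = (47*(-9*1/5 + 9*(-1/13)) + (-7 + 7))*(-1252) = (47*(-9/5 - 9/13) + 0)*(-1252) = (47*(-162/65) + 0)*(-1252) = (-7614/65 + 0)*(-1252) = -7614/65*(-1252) = 9532728/65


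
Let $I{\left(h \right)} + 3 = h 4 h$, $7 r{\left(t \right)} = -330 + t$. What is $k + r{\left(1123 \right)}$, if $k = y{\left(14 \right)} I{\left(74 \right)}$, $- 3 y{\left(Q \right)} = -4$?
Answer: $\frac{615607}{21} \approx 29315.0$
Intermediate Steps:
$y{\left(Q \right)} = \frac{4}{3}$ ($y{\left(Q \right)} = \left(- \frac{1}{3}\right) \left(-4\right) = \frac{4}{3}$)
$r{\left(t \right)} = - \frac{330}{7} + \frac{t}{7}$ ($r{\left(t \right)} = \frac{-330 + t}{7} = - \frac{330}{7} + \frac{t}{7}$)
$I{\left(h \right)} = -3 + 4 h^{2}$ ($I{\left(h \right)} = -3 + h 4 h = -3 + 4 h h = -3 + 4 h^{2}$)
$k = \frac{87604}{3}$ ($k = \frac{4 \left(-3 + 4 \cdot 74^{2}\right)}{3} = \frac{4 \left(-3 + 4 \cdot 5476\right)}{3} = \frac{4 \left(-3 + 21904\right)}{3} = \frac{4}{3} \cdot 21901 = \frac{87604}{3} \approx 29201.0$)
$k + r{\left(1123 \right)} = \frac{87604}{3} + \left(- \frac{330}{7} + \frac{1}{7} \cdot 1123\right) = \frac{87604}{3} + \left(- \frac{330}{7} + \frac{1123}{7}\right) = \frac{87604}{3} + \frac{793}{7} = \frac{615607}{21}$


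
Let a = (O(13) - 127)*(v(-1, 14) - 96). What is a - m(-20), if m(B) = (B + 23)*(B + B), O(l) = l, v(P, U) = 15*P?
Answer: 12774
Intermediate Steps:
m(B) = 2*B*(23 + B) (m(B) = (23 + B)*(2*B) = 2*B*(23 + B))
a = 12654 (a = (13 - 127)*(15*(-1) - 96) = -114*(-15 - 96) = -114*(-111) = 12654)
a - m(-20) = 12654 - 2*(-20)*(23 - 20) = 12654 - 2*(-20)*3 = 12654 - 1*(-120) = 12654 + 120 = 12774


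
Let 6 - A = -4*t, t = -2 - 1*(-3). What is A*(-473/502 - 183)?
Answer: -461695/251 ≈ -1839.4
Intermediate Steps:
t = 1 (t = -2 + 3 = 1)
A = 10 (A = 6 - (-4) = 6 - 1*(-4) = 6 + 4 = 10)
A*(-473/502 - 183) = 10*(-473/502 - 183) = 10*(-92339/502) = -461695/251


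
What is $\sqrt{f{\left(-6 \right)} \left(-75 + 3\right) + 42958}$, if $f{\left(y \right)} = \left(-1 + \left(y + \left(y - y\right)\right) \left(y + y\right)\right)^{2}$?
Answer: $i \sqrt{319994} \approx 565.68 i$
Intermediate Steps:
$f{\left(y \right)} = \left(-1 + 2 y^{2}\right)^{2}$ ($f{\left(y \right)} = \left(-1 + \left(y + 0\right) 2 y\right)^{2} = \left(-1 + y 2 y\right)^{2} = \left(-1 + 2 y^{2}\right)^{2}$)
$\sqrt{f{\left(-6 \right)} \left(-75 + 3\right) + 42958} = \sqrt{\left(-1 + 2 \left(-6\right)^{2}\right)^{2} \left(-75 + 3\right) + 42958} = \sqrt{\left(-1 + 2 \cdot 36\right)^{2} \left(-72\right) + 42958} = \sqrt{\left(-1 + 72\right)^{2} \left(-72\right) + 42958} = \sqrt{71^{2} \left(-72\right) + 42958} = \sqrt{5041 \left(-72\right) + 42958} = \sqrt{-362952 + 42958} = \sqrt{-319994} = i \sqrt{319994}$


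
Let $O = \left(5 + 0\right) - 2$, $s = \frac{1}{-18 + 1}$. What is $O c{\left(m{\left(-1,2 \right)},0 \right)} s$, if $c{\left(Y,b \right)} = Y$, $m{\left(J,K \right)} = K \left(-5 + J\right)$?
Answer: $\frac{36}{17} \approx 2.1176$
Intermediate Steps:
$s = - \frac{1}{17}$ ($s = \frac{1}{-17} = - \frac{1}{17} \approx -0.058824$)
$O = 3$ ($O = 5 - 2 = 3$)
$O c{\left(m{\left(-1,2 \right)},0 \right)} s = 3 \cdot 2 \left(-5 - 1\right) \left(- \frac{1}{17}\right) = 3 \cdot 2 \left(-6\right) \left(- \frac{1}{17}\right) = 3 \left(-12\right) \left(- \frac{1}{17}\right) = \left(-36\right) \left(- \frac{1}{17}\right) = \frac{36}{17}$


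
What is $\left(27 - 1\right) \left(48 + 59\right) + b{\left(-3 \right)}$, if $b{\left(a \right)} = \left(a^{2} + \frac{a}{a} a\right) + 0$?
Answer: $2788$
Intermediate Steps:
$b{\left(a \right)} = a + a^{2}$ ($b{\left(a \right)} = \left(a^{2} + 1 a\right) + 0 = \left(a^{2} + a\right) + 0 = \left(a + a^{2}\right) + 0 = a + a^{2}$)
$\left(27 - 1\right) \left(48 + 59\right) + b{\left(-3 \right)} = \left(27 - 1\right) \left(48 + 59\right) - 3 \left(1 - 3\right) = \left(27 - 1\right) 107 - -6 = 26 \cdot 107 + 6 = 2782 + 6 = 2788$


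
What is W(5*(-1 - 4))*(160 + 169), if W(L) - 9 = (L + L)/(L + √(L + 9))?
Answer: 2309251/641 + 65800*I/641 ≈ 3602.6 + 102.65*I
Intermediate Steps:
W(L) = 9 + 2*L/(L + √(9 + L)) (W(L) = 9 + (L + L)/(L + √(L + 9)) = 9 + (2*L)/(L + √(9 + L)) = 9 + 2*L/(L + √(9 + L)))
W(5*(-1 - 4))*(160 + 169) = ((9*√(9 + 5*(-1 - 4)) + 11*(5*(-1 - 4)))/(5*(-1 - 4) + √(9 + 5*(-1 - 4))))*(160 + 169) = ((9*√(9 + 5*(-5)) + 11*(5*(-5)))/(5*(-5) + √(9 + 5*(-5))))*329 = ((9*√(9 - 25) + 11*(-25))/(-25 + √(9 - 25)))*329 = ((9*√(-16) - 275)/(-25 + √(-16)))*329 = ((9*(4*I) - 275)/(-25 + 4*I))*329 = (((-25 - 4*I)/641)*(36*I - 275))*329 = (((-25 - 4*I)/641)*(-275 + 36*I))*329 = ((-275 + 36*I)*(-25 - 4*I)/641)*329 = 329*(-275 + 36*I)*(-25 - 4*I)/641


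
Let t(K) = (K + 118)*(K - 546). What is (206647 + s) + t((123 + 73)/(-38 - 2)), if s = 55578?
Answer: 19991821/100 ≈ 1.9992e+5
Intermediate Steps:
t(K) = (-546 + K)*(118 + K) (t(K) = (118 + K)*(-546 + K) = (-546 + K)*(118 + K))
(206647 + s) + t((123 + 73)/(-38 - 2)) = (206647 + 55578) + (-64428 + ((123 + 73)/(-38 - 2))² - 428*(123 + 73)/(-38 - 2)) = 262225 + (-64428 + (196/(-40))² - 83888/(-40)) = 262225 + (-64428 + (196*(-1/40))² - 83888*(-1)/40) = 262225 + (-64428 + (-49/10)² - 428*(-49/10)) = 262225 + (-64428 + 2401/100 + 10486/5) = 262225 - 6230679/100 = 19991821/100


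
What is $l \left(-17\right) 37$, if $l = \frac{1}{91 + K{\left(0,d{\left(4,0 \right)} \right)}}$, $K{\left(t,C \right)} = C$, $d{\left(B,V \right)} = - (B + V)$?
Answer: $- \frac{629}{87} \approx -7.2299$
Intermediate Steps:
$d{\left(B,V \right)} = - B - V$
$l = \frac{1}{87}$ ($l = \frac{1}{91 - 4} = \frac{1}{87} \approx 0.011494$)
$l \left(-17\right) 37 = \frac{1}{87} \left(-17\right) 37 = \left(- \frac{17}{87}\right) 37 = - \frac{629}{87}$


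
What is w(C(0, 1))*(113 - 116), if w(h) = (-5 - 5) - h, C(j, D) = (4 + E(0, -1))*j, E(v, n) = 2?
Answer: 30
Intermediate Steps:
C(j, D) = 6*j (C(j, D) = (4 + 2)*j = 6*j)
w(h) = -10 - h
w(C(0, 1))*(113 - 116) = (-10 - 6*0)*(113 - 116) = (-10 - 1*0)*(-3) = (-10 + 0)*(-3) = -10*(-3) = 30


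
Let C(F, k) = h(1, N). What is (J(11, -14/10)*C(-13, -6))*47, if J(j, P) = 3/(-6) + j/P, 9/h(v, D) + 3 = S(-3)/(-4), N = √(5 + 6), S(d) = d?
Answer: 10998/7 ≈ 1571.1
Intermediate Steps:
N = √11 ≈ 3.3166
h(v, D) = -4 (h(v, D) = 9/(-3 - 3/(-4)) = 9/(-3 - 3*(-¼)) = 9/(-3 + ¾) = 9/(-9/4) = 9*(-4/9) = -4)
C(F, k) = -4
J(j, P) = -½ + j/P (J(j, P) = 3*(-⅙) + j/P = -½ + j/P)
(J(11, -14/10)*C(-13, -6))*47 = (((11 - (-7)/10)/((-14/10)))*(-4))*47 = (((11 - (-7)/10)/((-14*⅒)))*(-4))*47 = (((11 - ½*(-7/5))/(-7/5))*(-4))*47 = (-5*(11 + 7/10)/7*(-4))*47 = (-5/7*117/10*(-4))*47 = -117/14*(-4)*47 = (234/7)*47 = 10998/7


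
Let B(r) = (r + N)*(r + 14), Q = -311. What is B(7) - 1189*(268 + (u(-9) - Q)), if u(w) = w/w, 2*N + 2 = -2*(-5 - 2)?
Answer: -689347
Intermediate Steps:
N = 6 (N = -1 + (-2*(-5 - 2))/2 = -1 + (-2*(-7))/2 = -1 + (1/2)*14 = -1 + 7 = 6)
u(w) = 1
B(r) = (6 + r)*(14 + r) (B(r) = (r + 6)*(r + 14) = (6 + r)*(14 + r))
B(7) - 1189*(268 + (u(-9) - Q)) = (84 + 7**2 + 20*7) - 1189*(268 + (1 - 1*(-311))) = (84 + 49 + 140) - 1189*(268 + (1 + 311)) = 273 - 1189*(268 + 312) = 273 - 1189*580 = 273 - 689620 = -689347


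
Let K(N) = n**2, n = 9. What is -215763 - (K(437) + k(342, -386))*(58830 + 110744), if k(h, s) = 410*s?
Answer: 26822829983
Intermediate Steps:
K(N) = 81 (K(N) = 9**2 = 81)
-215763 - (K(437) + k(342, -386))*(58830 + 110744) = -215763 - (81 + 410*(-386))*(58830 + 110744) = -215763 - (81 - 158260)*169574 = -215763 - (-158179)*169574 = -215763 - 1*(-26823045746) = -215763 + 26823045746 = 26822829983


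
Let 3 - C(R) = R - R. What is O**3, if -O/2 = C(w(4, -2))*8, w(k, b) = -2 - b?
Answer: -110592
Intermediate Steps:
C(R) = 3 (C(R) = 3 - (R - R) = 3 - 1*0 = 3 + 0 = 3)
O = -48 (O = -6*8 = -2*24 = -48)
O**3 = (-48)**3 = -110592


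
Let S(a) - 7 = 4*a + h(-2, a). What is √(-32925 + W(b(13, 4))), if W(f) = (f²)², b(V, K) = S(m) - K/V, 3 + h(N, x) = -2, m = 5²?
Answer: √3053458992931/169 ≈ 10340.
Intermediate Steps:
m = 25
h(N, x) = -5 (h(N, x) = -3 - 2 = -5)
S(a) = 2 + 4*a (S(a) = 7 + (4*a - 5) = 7 + (-5 + 4*a) = 2 + 4*a)
b(V, K) = 102 - K/V (b(V, K) = (2 + 4*25) - K/V = (2 + 100) - K/V = 102 - K/V)
W(f) = f⁴
√(-32925 + W(b(13, 4))) = √(-32925 + (102 - 1*4/13)⁴) = √(-32925 + (102 - 1*4*1/13)⁴) = √(-32925 + (102 - 4/13)⁴) = √(-32925 + (1322/13)⁴) = √(-32925 + 3054399363856/28561) = √(3053458992931/28561) = √3053458992931/169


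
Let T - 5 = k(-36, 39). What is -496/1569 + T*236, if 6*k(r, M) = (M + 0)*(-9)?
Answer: -19810690/1569 ≈ -12626.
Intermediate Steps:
k(r, M) = -3*M/2 (k(r, M) = ((M + 0)*(-9))/6 = (M*(-9))/6 = (-9*M)/6 = -3*M/2)
T = -107/2 (T = 5 - 3/2*39 = 5 - 117/2 = -107/2 ≈ -53.500)
-496/1569 + T*236 = -496/1569 - 107/2*236 = -496*1/1569 - 12626 = -496/1569 - 12626 = -19810690/1569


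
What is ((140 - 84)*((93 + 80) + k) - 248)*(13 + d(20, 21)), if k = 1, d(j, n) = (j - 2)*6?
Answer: 1149016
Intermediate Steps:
d(j, n) = -12 + 6*j (d(j, n) = (-2 + j)*6 = -12 + 6*j)
((140 - 84)*((93 + 80) + k) - 248)*(13 + d(20, 21)) = ((140 - 84)*((93 + 80) + 1) - 248)*(13 + (-12 + 6*20)) = (56*(173 + 1) - 248)*(13 + (-12 + 120)) = (56*174 - 248)*(13 + 108) = (9744 - 248)*121 = 9496*121 = 1149016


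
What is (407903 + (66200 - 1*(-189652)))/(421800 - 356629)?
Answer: 663755/65171 ≈ 10.185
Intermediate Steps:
(407903 + (66200 - 1*(-189652)))/(421800 - 356629) = (407903 + (66200 + 189652))/65171 = (407903 + 255852)*(1/65171) = 663755*(1/65171) = 663755/65171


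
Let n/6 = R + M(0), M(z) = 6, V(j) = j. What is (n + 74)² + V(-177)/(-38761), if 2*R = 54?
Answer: 2867694001/38761 ≈ 73984.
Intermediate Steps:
R = 27 (R = (½)*54 = 27)
n = 198 (n = 6*(27 + 6) = 6*33 = 198)
(n + 74)² + V(-177)/(-38761) = (198 + 74)² - 177/(-38761) = 272² - 177*(-1/38761) = 73984 + 177/38761 = 2867694001/38761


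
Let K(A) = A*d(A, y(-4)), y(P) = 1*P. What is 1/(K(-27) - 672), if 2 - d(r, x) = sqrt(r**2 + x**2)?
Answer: 242/5343 + 3*sqrt(745)/1781 ≈ 0.091269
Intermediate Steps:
y(P) = P
d(r, x) = 2 - sqrt(r**2 + x**2)
K(A) = A*(2 - sqrt(16 + A**2)) (K(A) = A*(2 - sqrt(A**2 + (-4)**2)) = A*(2 - sqrt(A**2 + 16)) = A*(2 - sqrt(16 + A**2)))
1/(K(-27) - 672) = 1/(-27*(2 - sqrt(16 + (-27)**2)) - 672) = 1/(-27*(2 - sqrt(16 + 729)) - 672) = 1/(-27*(2 - sqrt(745)) - 672) = 1/((-54 + 27*sqrt(745)) - 672) = 1/(-726 + 27*sqrt(745))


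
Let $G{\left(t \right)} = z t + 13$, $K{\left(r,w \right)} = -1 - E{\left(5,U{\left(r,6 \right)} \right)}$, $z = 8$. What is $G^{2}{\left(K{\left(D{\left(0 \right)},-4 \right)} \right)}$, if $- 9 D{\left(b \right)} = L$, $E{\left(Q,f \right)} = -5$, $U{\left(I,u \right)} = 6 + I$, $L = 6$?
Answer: $2025$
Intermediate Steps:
$D{\left(b \right)} = - \frac{2}{3}$ ($D{\left(b \right)} = \left(- \frac{1}{9}\right) 6 = - \frac{2}{3}$)
$K{\left(r,w \right)} = 4$ ($K{\left(r,w \right)} = -1 - -5 = -1 + 5 = 4$)
$G{\left(t \right)} = 13 + 8 t$ ($G{\left(t \right)} = 8 t + 13 = 13 + 8 t$)
$G^{2}{\left(K{\left(D{\left(0 \right)},-4 \right)} \right)} = \left(13 + 8 \cdot 4\right)^{2} = \left(13 + 32\right)^{2} = 45^{2} = 2025$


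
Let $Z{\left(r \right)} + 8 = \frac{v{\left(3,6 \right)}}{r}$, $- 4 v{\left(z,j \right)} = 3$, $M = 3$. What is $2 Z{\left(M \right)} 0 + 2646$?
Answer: $2646$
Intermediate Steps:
$v{\left(z,j \right)} = - \frac{3}{4}$ ($v{\left(z,j \right)} = \left(- \frac{1}{4}\right) 3 = - \frac{3}{4}$)
$Z{\left(r \right)} = -8 - \frac{3}{4 r}$
$2 Z{\left(M \right)} 0 + 2646 = 2 \left(-8 - \frac{3}{4 \cdot 3}\right) 0 + 2646 = 2 \left(-8 - \frac{1}{4}\right) 0 + 2646 = 2 \left(- \frac{33}{4}\right) 0 + 2646 = \left(- \frac{33}{2}\right) 0 + 2646 = 0 + 2646 = 2646$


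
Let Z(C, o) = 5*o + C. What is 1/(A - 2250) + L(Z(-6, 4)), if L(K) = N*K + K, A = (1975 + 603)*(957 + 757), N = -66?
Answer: -4018962219/4416442 ≈ -910.00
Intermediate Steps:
A = 4418692 (A = 2578*1714 = 4418692)
Z(C, o) = C + 5*o
L(K) = -65*K (L(K) = -66*K + K = -65*K)
1/(A - 2250) + L(Z(-6, 4)) = 1/(4418692 - 2250) - 65*(-6 + 5*4) = 1/4416442 - 65*(-6 + 20) = 1/4416442 - 65*14 = 1/4416442 - 910 = -4018962219/4416442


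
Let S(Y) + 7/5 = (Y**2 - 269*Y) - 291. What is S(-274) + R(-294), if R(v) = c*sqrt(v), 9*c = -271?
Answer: 742448/5 - 1897*I*sqrt(6)/9 ≈ 1.4849e+5 - 516.3*I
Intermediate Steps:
c = -271/9 (c = (1/9)*(-271) = -271/9 ≈ -30.111)
S(Y) = -1462/5 + Y**2 - 269*Y (S(Y) = -7/5 + ((Y**2 - 269*Y) - 291) = -7/5 + (-291 + Y**2 - 269*Y) = -1462/5 + Y**2 - 269*Y)
R(v) = -271*sqrt(v)/9
S(-274) + R(-294) = (-1462/5 + (-274)**2 - 269*(-274)) - 1897*I*sqrt(6)/9 = (-1462/5 + 75076 + 73706) - 1897*I*sqrt(6)/9 = 742448/5 - 1897*I*sqrt(6)/9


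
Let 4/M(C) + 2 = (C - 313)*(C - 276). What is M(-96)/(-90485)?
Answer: -2/6883465405 ≈ -2.9055e-10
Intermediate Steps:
M(C) = 4/(-2 + (-313 + C)*(-276 + C)) (M(C) = 4/(-2 + (C - 313)*(C - 276)) = 4/(-2 + (-313 + C)*(-276 + C)))
M(-96)/(-90485) = (4/(86386 + (-96)² - 589*(-96)))/(-90485) = (4/(86386 + 9216 + 56544))*(-1/90485) = (4/152146)*(-1/90485) = (4*(1/152146))*(-1/90485) = (2/76073)*(-1/90485) = -2/6883465405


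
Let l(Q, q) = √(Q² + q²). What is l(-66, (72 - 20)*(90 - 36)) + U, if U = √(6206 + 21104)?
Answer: √27310 + 6*√219145 ≈ 2974.0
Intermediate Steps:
U = √27310 ≈ 165.26
l(-66, (72 - 20)*(90 - 36)) + U = √((-66)² + ((72 - 20)*(90 - 36))²) + √27310 = √(4356 + (52*54)²) + √27310 = √(4356 + 2808²) + √27310 = √(4356 + 7884864) + √27310 = √7889220 + √27310 = 6*√219145 + √27310 = √27310 + 6*√219145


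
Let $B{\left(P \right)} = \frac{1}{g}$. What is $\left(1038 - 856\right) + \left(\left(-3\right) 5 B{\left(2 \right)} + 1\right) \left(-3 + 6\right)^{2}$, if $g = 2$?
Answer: $\frac{247}{2} \approx 123.5$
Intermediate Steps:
$B{\left(P \right)} = \frac{1}{2}$
$\left(1038 - 856\right) + \left(\left(-3\right) 5 B{\left(2 \right)} + 1\right) \left(-3 + 6\right)^{2} = \left(1038 - 856\right) + \left(\left(-3\right) 5 \cdot \frac{1}{2} + 1\right) \left(-3 + 6\right)^{2} = 182 + \left(\left(-15\right) \frac{1}{2} + 1\right) 3^{2} = 182 + \left(- \frac{15}{2} + 1\right) 9 = 182 - \frac{117}{2} = \frac{247}{2}$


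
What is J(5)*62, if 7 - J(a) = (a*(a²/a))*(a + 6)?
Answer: -16616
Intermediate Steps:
J(a) = 7 - a²*(6 + a) (J(a) = 7 - a*(a²/a)*(a + 6) = 7 - a*a*(6 + a) = 7 - a²*(6 + a))
J(5)*62 = (7 - 1*5³ - 6*5²)*62 = (7 - 1*125 - 6*25)*62 = (7 - 125 - 150)*62 = -268*62 = -16616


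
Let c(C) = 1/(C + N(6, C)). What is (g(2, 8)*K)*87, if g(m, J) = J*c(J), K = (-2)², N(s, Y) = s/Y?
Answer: 11136/35 ≈ 318.17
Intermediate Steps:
c(C) = 1/(C + 6/C)
K = 4
g(m, J) = J²/(6 + J²) (g(m, J) = J*(J/(6 + J²)) = J²/(6 + J²))
(g(2, 8)*K)*87 = ((8²/(6 + 8²))*4)*87 = ((64/(6 + 64))*4)*87 = ((64/70)*4)*87 = ((64*(1/70))*4)*87 = ((32/35)*4)*87 = (128/35)*87 = 11136/35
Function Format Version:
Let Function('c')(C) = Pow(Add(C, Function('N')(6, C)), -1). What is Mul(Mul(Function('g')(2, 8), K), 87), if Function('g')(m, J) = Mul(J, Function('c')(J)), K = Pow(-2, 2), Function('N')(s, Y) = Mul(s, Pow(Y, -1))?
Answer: Rational(11136, 35) ≈ 318.17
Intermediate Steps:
Function('c')(C) = Pow(Add(C, Mul(6, Pow(C, -1))), -1)
K = 4
Function('g')(m, J) = Mul(Pow(J, 2), Pow(Add(6, Pow(J, 2)), -1)) (Function('g')(m, J) = Mul(J, Mul(J, Pow(Add(6, Pow(J, 2)), -1))) = Mul(Pow(J, 2), Pow(Add(6, Pow(J, 2)), -1)))
Mul(Mul(Function('g')(2, 8), K), 87) = Mul(Mul(Mul(Pow(8, 2), Pow(Add(6, Pow(8, 2)), -1)), 4), 87) = Mul(Mul(Mul(64, Pow(Add(6, 64), -1)), 4), 87) = Mul(Mul(Mul(64, Pow(70, -1)), 4), 87) = Mul(Mul(Mul(64, Rational(1, 70)), 4), 87) = Mul(Mul(Rational(32, 35), 4), 87) = Mul(Rational(128, 35), 87) = Rational(11136, 35)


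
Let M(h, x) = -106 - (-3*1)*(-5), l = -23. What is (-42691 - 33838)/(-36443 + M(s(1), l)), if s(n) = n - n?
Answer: 76529/36564 ≈ 2.0930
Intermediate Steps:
s(n) = 0
M(h, x) = -121 (M(h, x) = -106 - (-3)*(-5) = -106 - 1*15 = -106 - 15 = -121)
(-42691 - 33838)/(-36443 + M(s(1), l)) = (-42691 - 33838)/(-36443 - 121) = -76529/(-36564) = -76529*(-1/36564) = 76529/36564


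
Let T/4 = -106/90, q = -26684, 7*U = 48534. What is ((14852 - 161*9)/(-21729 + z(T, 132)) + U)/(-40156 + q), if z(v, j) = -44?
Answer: -1056636961/10187151240 ≈ -0.10372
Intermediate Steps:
U = 48534/7 (U = (1/7)*48534 = 48534/7 ≈ 6933.4)
T = -212/45 (T = 4*(-106/90) = 4*(-106*1/90) = 4*(-53/45) = -212/45 ≈ -4.7111)
((14852 - 161*9)/(-21729 + z(T, 132)) + U)/(-40156 + q) = ((14852 - 161*9)/(-21729 - 44) + 48534/7)/(-40156 - 26684) = ((14852 - 1449)/(-21773) + 48534/7)/(-66840) = (13403*(-1/21773) + 48534/7)*(-1/66840) = (-13403/21773 + 48534/7)*(-1/66840) = (1056636961/152411)*(-1/66840) = -1056636961/10187151240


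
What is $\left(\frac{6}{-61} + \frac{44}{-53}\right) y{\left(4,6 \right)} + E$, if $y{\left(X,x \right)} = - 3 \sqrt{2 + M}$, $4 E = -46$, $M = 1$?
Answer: $- \frac{23}{2} + \frac{9006 \sqrt{3}}{3233} \approx -6.6751$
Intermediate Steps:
$E = - \frac{23}{2}$ ($E = \frac{1}{4} \left(-46\right) = - \frac{23}{2} \approx -11.5$)
$y{\left(X,x \right)} = - 3 \sqrt{3}$ ($y{\left(X,x \right)} = - 3 \sqrt{2 + 1} = - 3 \sqrt{3}$)
$\left(\frac{6}{-61} + \frac{44}{-53}\right) y{\left(4,6 \right)} + E = \left(\frac{6}{-61} + \frac{44}{-53}\right) \left(- 3 \sqrt{3}\right) - \frac{23}{2} = \left(6 \left(- \frac{1}{61}\right) + 44 \left(- \frac{1}{53}\right)\right) \left(- 3 \sqrt{3}\right) - \frac{23}{2} = \left(- \frac{6}{61} - \frac{44}{53}\right) \left(- 3 \sqrt{3}\right) - \frac{23}{2} = - \frac{3002 \left(- 3 \sqrt{3}\right)}{3233} - \frac{23}{2} = \frac{9006 \sqrt{3}}{3233} - \frac{23}{2} = - \frac{23}{2} + \frac{9006 \sqrt{3}}{3233}$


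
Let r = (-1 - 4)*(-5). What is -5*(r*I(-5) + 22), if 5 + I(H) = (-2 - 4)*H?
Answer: -3235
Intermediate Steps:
r = 25 (r = -5*(-5) = 25)
I(H) = -5 - 6*H (I(H) = -5 + (-2 - 4)*H = -5 - 6*H)
-5*(r*I(-5) + 22) = -5*(25*(-5 - 6*(-5)) + 22) = -5*(25*(-5 + 30) + 22) = -5*(25*25 + 22) = -5*(625 + 22) = -5*647 = -3235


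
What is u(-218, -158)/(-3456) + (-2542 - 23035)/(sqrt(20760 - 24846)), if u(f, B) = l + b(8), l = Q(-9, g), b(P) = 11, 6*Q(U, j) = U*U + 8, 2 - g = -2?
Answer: -155/20736 + 25577*I*sqrt(454)/1362 ≈ -0.0074749 + 400.13*I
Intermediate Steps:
g = 4 (g = 2 - 1*(-2) = 2 + 2 = 4)
Q(U, j) = 4/3 + U**2/6 (Q(U, j) = (U*U + 8)/6 = (U**2 + 8)/6 = (8 + U**2)/6 = 4/3 + U**2/6)
l = 89/6 (l = 4/3 + (1/6)*(-9)**2 = 4/3 + (1/6)*81 = 4/3 + 27/2 = 89/6 ≈ 14.833)
u(f, B) = 155/6 (u(f, B) = 89/6 + 11 = 155/6)
u(-218, -158)/(-3456) + (-2542 - 23035)/(sqrt(20760 - 24846)) = (155/6)/(-3456) + (-2542 - 23035)/(sqrt(20760 - 24846)) = (155/6)*(-1/3456) - 25577*(-I*sqrt(454)/1362) = -155/20736 - 25577*(-I*sqrt(454)/1362) = -155/20736 - (-25577)*I*sqrt(454)/1362 = -155/20736 + 25577*I*sqrt(454)/1362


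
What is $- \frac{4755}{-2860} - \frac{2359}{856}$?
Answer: $- \frac{133823}{122408} \approx -1.0933$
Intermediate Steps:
$- \frac{4755}{-2860} - \frac{2359}{856} = \left(-4755\right) \left(- \frac{1}{2860}\right) - \frac{2359}{856} = \frac{951}{572} - \frac{2359}{856} = - \frac{133823}{122408}$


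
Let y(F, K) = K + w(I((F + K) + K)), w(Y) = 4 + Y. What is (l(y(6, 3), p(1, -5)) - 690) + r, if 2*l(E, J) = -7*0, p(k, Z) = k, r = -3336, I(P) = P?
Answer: -4026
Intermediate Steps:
y(F, K) = 4 + F + 3*K (y(F, K) = K + (4 + ((F + K) + K)) = K + (4 + (F + 2*K)) = K + (4 + F + 2*K) = 4 + F + 3*K)
l(E, J) = 0 (l(E, J) = (-7*0)/2 = (½)*0 = 0)
(l(y(6, 3), p(1, -5)) - 690) + r = (0 - 690) - 3336 = -690 - 3336 = -4026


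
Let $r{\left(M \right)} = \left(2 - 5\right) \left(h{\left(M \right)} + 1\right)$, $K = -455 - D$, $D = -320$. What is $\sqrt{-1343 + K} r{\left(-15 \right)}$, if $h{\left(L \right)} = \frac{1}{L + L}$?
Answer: $- \frac{29 i \sqrt{1478}}{10} \approx - 111.49 i$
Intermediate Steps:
$K = -135$ ($K = -455 - -320 = -455 + 320 = -135$)
$h{\left(L \right)} = \frac{1}{2 L}$
$r{\left(M \right)} = -3 - \frac{3}{2 M}$ ($r{\left(M \right)} = \left(2 - 5\right) \left(\frac{1}{2 M} + 1\right) = - 3 \left(1 + \frac{1}{2 M}\right) = -3 - \frac{3}{2 M}$)
$\sqrt{-1343 + K} r{\left(-15 \right)} = \sqrt{-1343 - 135} \left(-3 - \frac{3}{2 \left(-15\right)}\right) = \sqrt{-1478} \left(-3 - - \frac{1}{10}\right) = i \sqrt{1478} \left(-3 + \frac{1}{10}\right) = i \sqrt{1478} \left(- \frac{29}{10}\right) = - \frac{29 i \sqrt{1478}}{10}$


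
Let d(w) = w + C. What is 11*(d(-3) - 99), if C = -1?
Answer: -1133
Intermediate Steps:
d(w) = -1 + w (d(w) = w - 1 = -1 + w)
11*(d(-3) - 99) = 11*((-1 - 3) - 99) = 11*(-4 - 99) = 11*(-103) = -1133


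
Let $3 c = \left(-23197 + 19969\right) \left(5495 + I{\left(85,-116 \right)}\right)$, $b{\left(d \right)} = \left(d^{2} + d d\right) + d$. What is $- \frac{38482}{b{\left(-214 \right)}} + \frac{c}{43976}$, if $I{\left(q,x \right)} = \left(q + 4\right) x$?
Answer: $\frac{59138521135}{502304866} \approx 117.73$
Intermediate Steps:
$b{\left(d \right)} = d + 2 d^{2}$ ($b{\left(d \right)} = \left(d^{2} + d^{2}\right) + d = 2 d^{2} + d = d + 2 d^{2}$)
$I{\left(q,x \right)} = x \left(4 + q\right)$ ($I{\left(q,x \right)} = \left(4 + q\right) x = x \left(4 + q\right)$)
$c = 5196004$ ($c = \frac{\left(-23197 + 19969\right) \left(5495 - 116 \left(4 + 85\right)\right)}{3} = \frac{\left(-3228\right) \left(5495 - 10324\right)}{3} = \frac{\left(-3228\right) \left(-4829\right)}{3} = \frac{1}{3} \cdot 15588012 = 5196004$)
$- \frac{38482}{b{\left(-214 \right)}} + \frac{c}{43976} = - \frac{38482}{\left(-214\right) \left(1 + 2 \left(-214\right)\right)} + \frac{5196004}{43976} = - \frac{38482}{\left(-214\right) \left(1 - 428\right)} + 5196004 \cdot \frac{1}{43976} = - \frac{38482}{\left(-214\right) \left(-427\right)} + \frac{1299001}{10994} = - \frac{38482}{91378} + \frac{1299001}{10994} = \left(-38482\right) \frac{1}{91378} + \frac{1299001}{10994} = - \frac{19241}{45689} + \frac{1299001}{10994} = \frac{59138521135}{502304866}$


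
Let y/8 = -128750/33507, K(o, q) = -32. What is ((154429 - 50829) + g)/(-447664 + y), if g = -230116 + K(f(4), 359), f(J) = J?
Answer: 1060060959/3750226912 ≈ 0.28267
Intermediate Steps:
y = -1030000/33507 (y = 8*(-128750/33507) = -1030000/33507 ≈ -30.740)
g = -230148 (g = -230116 - 32 = -230148)
((154429 - 50829) + g)/(-447664 + y) = ((154429 - 50829) - 230148)/(-447664 - 1030000/33507) = (103600 - 230148)/(-15000907648/33507) = -126548*(-33507/15000907648) = 1060060959/3750226912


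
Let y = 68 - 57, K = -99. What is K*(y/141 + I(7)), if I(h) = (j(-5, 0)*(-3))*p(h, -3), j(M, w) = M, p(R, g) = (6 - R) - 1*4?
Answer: 348612/47 ≈ 7417.3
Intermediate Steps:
p(R, g) = 2 - R (p(R, g) = (6 - R) - 4 = 2 - R)
I(h) = 30 - 15*h (I(h) = (-5*(-3))*(2 - h) = 15*(2 - h) = 30 - 15*h)
y = 11
K*(y/141 + I(7)) = -99*(11/141 + (30 - 15*7)) = -99*(11*(1/141) + (30 - 105)) = -99*(11/141 - 75) = -99*(-10564/141) = 348612/47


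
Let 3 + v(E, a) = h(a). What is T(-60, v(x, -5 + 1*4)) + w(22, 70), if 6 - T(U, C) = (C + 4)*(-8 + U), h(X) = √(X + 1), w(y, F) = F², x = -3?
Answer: 4974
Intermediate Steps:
h(X) = √(1 + X)
v(E, a) = -3 + √(1 + a)
T(U, C) = 6 - (-8 + U)*(4 + C) (T(U, C) = 6 - (C + 4)*(-8 + U) = 6 - (4 + C)*(-8 + U) = 6 - (-8 + U)*(4 + C))
T(-60, v(x, -5 + 1*4)) + w(22, 70) = (38 - 4*(-60) + 8*(-3 + √(1 + (-5 + 1*4))) - 1*(-3 + √(1 + (-5 + 1*4)))*(-60)) + 70² = (38 + 240 + 8*(-3 + √(1 + (-5 + 4))) - 1*(-3 + √(1 + (-5 + 4)))*(-60)) + 4900 = (38 + 240 + 8*(-3 + √(1 - 1)) - 1*(-3 + √(1 - 1))*(-60)) + 4900 = (38 + 240 + 8*(-3 + √0) - 1*(-3 + √0)*(-60)) + 4900 = (38 + 240 + 8*(-3 + 0) - 1*(-3 + 0)*(-60)) + 4900 = (38 + 240 + 8*(-3) - 1*(-3)*(-60)) + 4900 = (38 + 240 - 24 - 180) + 4900 = 74 + 4900 = 4974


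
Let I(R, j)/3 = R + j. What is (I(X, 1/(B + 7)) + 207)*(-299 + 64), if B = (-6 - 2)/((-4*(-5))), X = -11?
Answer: -450965/11 ≈ -40997.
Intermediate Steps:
B = -⅖ (B = -8/20 = -8*1/20 = -⅖ ≈ -0.40000)
I(R, j) = 3*R + 3*j (I(R, j) = 3*(R + j) = 3*R + 3*j)
(I(X, 1/(B + 7)) + 207)*(-299 + 64) = ((3*(-11) + 3/(-⅖ + 7)) + 207)*(-299 + 64) = ((-33 + 3/(33/5)) + 207)*(-235) = ((-33 + 3*(5/33)) + 207)*(-235) = ((-33 + 5/11) + 207)*(-235) = (-358/11 + 207)*(-235) = (1919/11)*(-235) = -450965/11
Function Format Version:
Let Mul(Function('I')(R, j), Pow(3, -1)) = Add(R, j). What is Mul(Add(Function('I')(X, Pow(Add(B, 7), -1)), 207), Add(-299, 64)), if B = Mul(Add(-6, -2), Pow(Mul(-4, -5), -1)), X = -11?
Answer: Rational(-450965, 11) ≈ -40997.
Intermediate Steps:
B = Rational(-2, 5) (B = Mul(-8, Pow(20, -1)) = Mul(-8, Rational(1, 20)) = Rational(-2, 5) ≈ -0.40000)
Function('I')(R, j) = Add(Mul(3, R), Mul(3, j)) (Function('I')(R, j) = Mul(3, Add(R, j)) = Add(Mul(3, R), Mul(3, j)))
Mul(Add(Function('I')(X, Pow(Add(B, 7), -1)), 207), Add(-299, 64)) = Mul(Add(Add(Mul(3, -11), Mul(3, Pow(Add(Rational(-2, 5), 7), -1))), 207), Add(-299, 64)) = Mul(Add(Add(-33, Mul(3, Pow(Rational(33, 5), -1))), 207), -235) = Mul(Add(Add(-33, Mul(3, Rational(5, 33))), 207), -235) = Mul(Add(Add(-33, Rational(5, 11)), 207), -235) = Mul(Add(Rational(-358, 11), 207), -235) = Mul(Rational(1919, 11), -235) = Rational(-450965, 11)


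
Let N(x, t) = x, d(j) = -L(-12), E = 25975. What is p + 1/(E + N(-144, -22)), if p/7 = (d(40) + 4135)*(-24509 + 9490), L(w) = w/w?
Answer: -11226664622081/25831 ≈ -4.3462e+8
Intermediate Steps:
L(w) = 1
d(j) = -1 (d(j) = -1*1 = -1)
p = -434619822 (p = 7*((-1 + 4135)*(-24509 + 9490)) = 7*(4134*(-15019)) = 7*(-62088546) = -434619822)
p + 1/(E + N(-144, -22)) = -434619822 + 1/(25975 - 144) = -434619822 + 1/25831 = -11226664622081/25831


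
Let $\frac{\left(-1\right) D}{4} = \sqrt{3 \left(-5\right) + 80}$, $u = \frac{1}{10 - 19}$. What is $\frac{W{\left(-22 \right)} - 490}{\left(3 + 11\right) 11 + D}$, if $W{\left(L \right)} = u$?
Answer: $- \frac{339647}{102042} - \frac{4411 \sqrt{65}}{51021} \approx -4.0255$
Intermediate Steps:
$u = - \frac{1}{9}$ ($u = \frac{1}{-9} = - \frac{1}{9} \approx -0.11111$)
$W{\left(L \right)} = - \frac{1}{9}$
$D = - 4 \sqrt{65}$ ($D = - 4 \sqrt{3 \left(-5\right) + 80} = - 4 \sqrt{-15 + 80} = - 4 \sqrt{65} \approx -32.249$)
$\frac{W{\left(-22 \right)} - 490}{\left(3 + 11\right) 11 + D} = \frac{- \frac{1}{9} - 490}{\left(3 + 11\right) 11 - 4 \sqrt{65}} = - \frac{4411}{9 \left(14 \cdot 11 - 4 \sqrt{65}\right)} = - \frac{4411}{9 \left(154 - 4 \sqrt{65}\right)}$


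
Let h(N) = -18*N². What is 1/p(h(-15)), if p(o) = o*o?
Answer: 1/16402500 ≈ 6.0966e-8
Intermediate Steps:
p(o) = o²
1/p(h(-15)) = 1/((-18*(-15)²)²) = 1/((-18*225)²) = 1/((-4050)²) = 1/16402500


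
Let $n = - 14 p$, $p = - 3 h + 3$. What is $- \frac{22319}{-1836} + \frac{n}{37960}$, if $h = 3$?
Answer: $\frac{105922933}{8711820} \approx 12.159$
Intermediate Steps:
$p = -6$ ($p = \left(-3\right) 3 + 3 = -9 + 3 = -6$)
$n = 84$ ($n = \left(-14\right) \left(-6\right) = 84$)
$- \frac{22319}{-1836} + \frac{n}{37960} = - \frac{22319}{-1836} + \frac{84}{37960} = \left(-22319\right) \left(- \frac{1}{1836}\right) + 84 \cdot \frac{1}{37960} = \frac{22319}{1836} + \frac{21}{9490} = \frac{105922933}{8711820}$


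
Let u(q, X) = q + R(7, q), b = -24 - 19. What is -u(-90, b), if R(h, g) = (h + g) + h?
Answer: 166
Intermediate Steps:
R(h, g) = g + 2*h (R(h, g) = (g + h) + h = g + 2*h)
b = -43
u(q, X) = 14 + 2*q (u(q, X) = q + (q + 2*7) = q + (q + 14) = q + (14 + q) = 14 + 2*q)
-u(-90, b) = -(14 + 2*(-90)) = -(14 - 180) = -1*(-166) = 166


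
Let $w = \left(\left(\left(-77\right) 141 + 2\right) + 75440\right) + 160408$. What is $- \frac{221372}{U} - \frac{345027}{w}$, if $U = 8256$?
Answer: $- \frac{13163923327}{464385552} \approx -28.347$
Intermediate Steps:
$w = 224993$ ($w = \left(\left(-10857 + 2\right) + 75440\right) + 160408 = \left(-10855 + 75440\right) + 160408 = 64585 + 160408 = 224993$)
$- \frac{221372}{U} - \frac{345027}{w} = - \frac{221372}{8256} - \frac{345027}{224993} = \left(-221372\right) \frac{1}{8256} - \frac{345027}{224993} = - \frac{55343}{2064} - \frac{345027}{224993} = - \frac{13163923327}{464385552}$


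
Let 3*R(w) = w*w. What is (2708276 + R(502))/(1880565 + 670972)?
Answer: 8376832/7654611 ≈ 1.0944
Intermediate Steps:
R(w) = w²/3 (R(w) = (w*w)/3 = w²/3)
(2708276 + R(502))/(1880565 + 670972) = (2708276 + (⅓)*502²)/(1880565 + 670972) = (2708276 + (⅓)*252004)/2551537 = (2708276 + 252004/3)*(1/2551537) = (8376832/3)*(1/2551537) = 8376832/7654611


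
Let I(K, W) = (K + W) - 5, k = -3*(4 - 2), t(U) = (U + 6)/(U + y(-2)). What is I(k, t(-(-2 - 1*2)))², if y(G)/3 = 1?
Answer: 4489/49 ≈ 91.612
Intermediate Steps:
y(G) = 3 (y(G) = 3*1 = 3)
t(U) = (6 + U)/(3 + U) (t(U) = (U + 6)/(U + 3) = (6 + U)/(3 + U))
k = -6 (k = -3*2 = -6)
I(K, W) = -5 + K + W
I(k, t(-(-2 - 1*2)))² = (-5 - 6 + (6 - (-2 - 1*2))/(3 - (-2 - 1*2)))² = (-5 - 6 + (6 - (-2 - 2))/(3 - (-2 - 2)))² = (-5 - 6 + (6 - 1*(-4))/(3 - 1*(-4)))² = (-5 - 6 + (6 + 4)/(3 + 4))² = (-5 - 6 + 10/7)² = (-67/7)² = 4489/49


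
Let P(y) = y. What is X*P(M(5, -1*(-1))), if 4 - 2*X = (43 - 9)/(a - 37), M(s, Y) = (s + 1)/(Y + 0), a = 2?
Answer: 522/35 ≈ 14.914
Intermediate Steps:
M(s, Y) = (1 + s)/Y
X = 87/35 (X = 2 - (43 - 9)/(2*(2 - 37)) = 2 - 17/(-35) = 2 - 17*(-1)/35 = 2 - 1/2*(-34/35) = 2 + 17/35 = 87/35 ≈ 2.4857)
X*P(M(5, -1*(-1))) = 87*((1 + 5)/((-1*(-1))))/35 = 87*(6/1)/35 = 87*(1*6)/35 = (87/35)*6 = 522/35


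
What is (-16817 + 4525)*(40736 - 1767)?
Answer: -479006948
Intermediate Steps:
(-16817 + 4525)*(40736 - 1767) = -12292*38969 = -479006948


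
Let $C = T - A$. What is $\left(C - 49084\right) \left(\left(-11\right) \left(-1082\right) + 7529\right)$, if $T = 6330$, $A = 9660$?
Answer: $-1018456434$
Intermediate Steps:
$C = -3330$ ($C = 6330 - 9660 = -3330$)
$\left(C - 49084\right) \left(\left(-11\right) \left(-1082\right) + 7529\right) = \left(-3330 - 49084\right) \left(\left(-11\right) \left(-1082\right) + 7529\right) = - 52414 \left(11902 + 7529\right) = \left(-52414\right) 19431 = -1018456434$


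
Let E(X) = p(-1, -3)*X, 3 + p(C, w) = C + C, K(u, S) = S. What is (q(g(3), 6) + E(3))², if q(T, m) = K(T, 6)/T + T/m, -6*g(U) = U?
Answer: 105625/144 ≈ 733.51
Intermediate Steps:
g(U) = -U/6
p(C, w) = -3 + 2*C (p(C, w) = -3 + (C + C) = -3 + 2*C)
q(T, m) = 6/T + T/m
E(X) = -5*X (E(X) = (-3 + 2*(-1))*X = (-3 - 2)*X = -5*X)
(q(g(3), 6) + E(3))² = ((6/((-⅙*3)) - ⅙*3/6) - 5*3)² = ((6/(-½) - ½*⅙) - 15)² = ((6*(-2) - 1/12) - 15)² = ((-12 - 1/12) - 15)² = (-145/12 - 15)² = (-325/12)² = 105625/144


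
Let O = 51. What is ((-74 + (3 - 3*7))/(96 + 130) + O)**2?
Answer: 32684089/12769 ≈ 2559.6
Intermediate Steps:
((-74 + (3 - 3*7))/(96 + 130) + O)**2 = ((-74 + (3 - 3*7))/(96 + 130) + 51)**2 = ((-74 + (3 - 21))/226 + 51)**2 = ((-74 - 18)*(1/226) + 51)**2 = (-92*1/226 + 51)**2 = (-46/113 + 51)**2 = (5717/113)**2 = 32684089/12769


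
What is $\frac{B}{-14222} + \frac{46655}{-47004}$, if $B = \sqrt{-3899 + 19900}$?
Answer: $- \frac{46655}{47004} - \frac{\sqrt{16001}}{14222} \approx -1.0015$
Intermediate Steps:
$B = \sqrt{16001} \approx 126.5$
$\frac{B}{-14222} + \frac{46655}{-47004} = \frac{\sqrt{16001}}{-14222} + \frac{46655}{-47004} = \sqrt{16001} \left(- \frac{1}{14222}\right) + 46655 \left(- \frac{1}{47004}\right) = - \frac{\sqrt{16001}}{14222} - \frac{46655}{47004} = - \frac{46655}{47004} - \frac{\sqrt{16001}}{14222}$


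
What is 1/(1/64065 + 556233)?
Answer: 64065/35635067146 ≈ 1.7978e-6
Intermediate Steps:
1/(1/64065 + 556233) = 1/(35635067146/64065) = 64065/35635067146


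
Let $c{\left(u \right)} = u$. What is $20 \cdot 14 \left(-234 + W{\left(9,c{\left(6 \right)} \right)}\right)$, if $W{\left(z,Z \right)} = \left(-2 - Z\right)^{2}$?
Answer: $-47600$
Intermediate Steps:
$20 \cdot 14 \left(-234 + W{\left(9,c{\left(6 \right)} \right)}\right) = 20 \cdot 14 \left(-234 + \left(2 + 6\right)^{2}\right) = 280 \left(-234 + 8^{2}\right) = 280 \left(-234 + 64\right) = 280 \left(-170\right) = -47600$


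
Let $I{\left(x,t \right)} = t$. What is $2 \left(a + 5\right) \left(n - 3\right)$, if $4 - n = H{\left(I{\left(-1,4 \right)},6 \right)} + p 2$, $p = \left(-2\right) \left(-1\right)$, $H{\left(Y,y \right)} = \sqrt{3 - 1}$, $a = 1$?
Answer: $-36 - 12 \sqrt{2} \approx -52.971$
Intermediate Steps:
$H{\left(Y,y \right)} = \sqrt{2}$
$p = 2$
$n = - \sqrt{2}$ ($n = 4 - \left(\sqrt{2} + 2 \cdot 2\right) = 4 - \left(\sqrt{2} + 4\right) = 4 - \left(4 + \sqrt{2}\right) = - \sqrt{2} \approx -1.4142$)
$2 \left(a + 5\right) \left(n - 3\right) = 2 \left(1 + 5\right) \left(- \sqrt{2} - 3\right) = 2 \cdot 6 \left(- \sqrt{2} - 3\right) = 12 \left(-3 - \sqrt{2}\right) = -36 - 12 \sqrt{2}$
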